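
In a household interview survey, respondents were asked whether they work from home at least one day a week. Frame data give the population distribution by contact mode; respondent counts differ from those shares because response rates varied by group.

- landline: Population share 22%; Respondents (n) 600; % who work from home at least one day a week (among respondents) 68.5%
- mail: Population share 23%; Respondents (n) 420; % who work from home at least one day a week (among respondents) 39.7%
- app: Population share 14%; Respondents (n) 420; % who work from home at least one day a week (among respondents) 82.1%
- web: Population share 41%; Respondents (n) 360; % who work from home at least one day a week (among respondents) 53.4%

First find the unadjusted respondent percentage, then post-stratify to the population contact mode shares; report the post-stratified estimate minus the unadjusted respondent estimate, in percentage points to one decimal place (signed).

-4.3 percentage points

Naive respondent-only estimate (weights = respondent counts):
  (600/1800)×68.5 + (420/1800)×39.7 + (420/1800)×82.1 + (360/1800)×53.4 = 61.9333%
Post-stratifying to population shares instead:
  0.22×68.5 + 0.23×39.7 + 0.14×82.1 + 0.41×53.4 = 57.589%
Difference = 57.589 − 61.9333 = -4.3443 pp.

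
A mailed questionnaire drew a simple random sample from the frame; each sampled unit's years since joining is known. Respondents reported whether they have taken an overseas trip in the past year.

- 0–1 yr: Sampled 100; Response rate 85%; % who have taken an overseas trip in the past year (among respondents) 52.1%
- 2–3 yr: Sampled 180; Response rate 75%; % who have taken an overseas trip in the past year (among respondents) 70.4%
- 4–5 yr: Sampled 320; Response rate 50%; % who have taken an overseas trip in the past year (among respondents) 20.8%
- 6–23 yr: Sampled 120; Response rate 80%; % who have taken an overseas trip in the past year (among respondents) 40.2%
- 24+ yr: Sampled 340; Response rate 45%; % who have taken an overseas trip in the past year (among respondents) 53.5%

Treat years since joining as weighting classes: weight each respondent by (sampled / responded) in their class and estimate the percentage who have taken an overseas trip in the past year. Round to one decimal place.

44.9%

Inverse-response-rate weighting restores each class to its sampled count, so class totals weight by n_sampled:
  0–1 yr: 100 × 52.1 = 5210
  2–3 yr: 180 × 70.4 = 12672
  4–5 yr: 320 × 20.8 = 6656
  6–23 yr: 120 × 40.2 = 4824
  24+ yr: 340 × 53.5 = 18,190
Adjusted estimate = 47,552 / 1,060 = 44.8604 → 44.9%.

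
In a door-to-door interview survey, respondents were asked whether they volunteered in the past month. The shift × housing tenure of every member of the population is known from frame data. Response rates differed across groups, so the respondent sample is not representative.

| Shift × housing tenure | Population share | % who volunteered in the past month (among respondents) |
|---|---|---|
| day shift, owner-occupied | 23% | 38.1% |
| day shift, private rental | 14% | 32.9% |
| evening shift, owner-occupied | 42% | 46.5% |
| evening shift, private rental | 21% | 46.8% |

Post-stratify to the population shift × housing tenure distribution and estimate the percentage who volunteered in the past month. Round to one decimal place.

Weight each group's respondent value by its population share:
  day shift, owner-occupied: 0.23 × 38.1 = 8.763
  day shift, private rental: 0.14 × 32.9 = 4.606
  evening shift, owner-occupied: 0.42 × 46.5 = 19.53
  evening shift, private rental: 0.21 × 46.8 = 9.828
Post-stratified estimate = 42.727 → 42.7%.

42.7%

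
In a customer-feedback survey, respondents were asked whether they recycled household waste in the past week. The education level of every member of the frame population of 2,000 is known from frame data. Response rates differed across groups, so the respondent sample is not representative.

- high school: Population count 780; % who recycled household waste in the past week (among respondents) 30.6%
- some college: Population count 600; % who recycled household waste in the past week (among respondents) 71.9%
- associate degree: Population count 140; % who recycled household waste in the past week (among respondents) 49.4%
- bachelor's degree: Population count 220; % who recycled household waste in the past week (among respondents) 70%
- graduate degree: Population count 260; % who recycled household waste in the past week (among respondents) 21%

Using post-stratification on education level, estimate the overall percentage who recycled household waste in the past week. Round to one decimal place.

47.4%

Reweight to the known education level distribution:
  high school: (780/2,000) × 30.6 = 11.934
  some college: (600/2,000) × 71.9 = 21.57
  associate degree: (140/2,000) × 49.4 = 3.458
  bachelor's degree: (220/2,000) × 70 = 7.7
  graduate degree: (260/2,000) × 21 = 2.73
Post-stratified estimate = 47.392 → 47.4%.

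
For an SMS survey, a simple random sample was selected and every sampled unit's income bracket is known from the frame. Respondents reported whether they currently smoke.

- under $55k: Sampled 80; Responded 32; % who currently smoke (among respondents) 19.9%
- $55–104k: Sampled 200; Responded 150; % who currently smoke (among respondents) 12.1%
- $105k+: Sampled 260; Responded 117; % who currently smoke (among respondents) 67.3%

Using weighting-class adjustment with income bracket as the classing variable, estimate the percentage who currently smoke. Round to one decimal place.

39.8%

Class response rates: under $55k 32/80 = 40%, $55–104k 150/200 = 75%, $105k+ 117/260 = 45%.
With weight = n_sampled/n_responded per class, the weighted class total is n_sampled:
  under $55k: 80 × 19.9 = 1592
  $55–104k: 200 × 12.1 = 2420
  $105k+: 260 × 67.3 = 17,498
Adjusted estimate = 21,510 / 540 = 39.8333 → 39.8%.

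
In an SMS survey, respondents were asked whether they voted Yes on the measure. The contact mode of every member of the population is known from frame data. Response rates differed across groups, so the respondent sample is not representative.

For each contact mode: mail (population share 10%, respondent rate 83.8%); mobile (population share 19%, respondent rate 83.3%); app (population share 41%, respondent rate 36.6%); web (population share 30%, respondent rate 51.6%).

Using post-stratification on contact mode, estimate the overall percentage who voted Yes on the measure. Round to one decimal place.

54.7%

Each cell contributes population-share × respondent value:
  mail: 0.1 × 83.8 = 8.38
  mobile: 0.19 × 83.3 = 15.827
  app: 0.41 × 36.6 = 15.006
  web: 0.3 × 51.6 = 15.48
Post-stratified estimate = 54.693 → 54.7%.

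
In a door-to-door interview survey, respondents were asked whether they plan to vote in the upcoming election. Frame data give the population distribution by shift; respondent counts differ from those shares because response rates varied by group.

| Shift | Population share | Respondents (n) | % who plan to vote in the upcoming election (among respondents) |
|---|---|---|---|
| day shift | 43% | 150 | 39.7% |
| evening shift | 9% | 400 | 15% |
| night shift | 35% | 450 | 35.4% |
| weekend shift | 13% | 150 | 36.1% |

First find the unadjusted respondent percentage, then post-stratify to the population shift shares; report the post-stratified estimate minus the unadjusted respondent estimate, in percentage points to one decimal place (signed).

+6.5 percentage points

Without adjustment, the pooled respondent share is:
  (150/1150)×39.7 + (400/1150)×15 + (450/1150)×35.4 + (150/1150)×36.1 = 28.9565%
Post-stratified estimate weights by population shares:
  0.43×39.7 + 0.09×15 + 0.35×35.4 + 0.13×36.1 = 35.504%
Difference = 35.504 − 28.9565 = 6.5475 pp.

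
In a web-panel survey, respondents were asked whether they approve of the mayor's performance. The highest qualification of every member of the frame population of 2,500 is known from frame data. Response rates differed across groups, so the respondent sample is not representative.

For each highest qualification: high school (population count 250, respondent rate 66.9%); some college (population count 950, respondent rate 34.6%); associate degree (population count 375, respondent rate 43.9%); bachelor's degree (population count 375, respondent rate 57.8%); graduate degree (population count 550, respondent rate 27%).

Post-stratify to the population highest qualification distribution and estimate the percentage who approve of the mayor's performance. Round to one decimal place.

41.0%

Each cell contributes population-share × respondent value:
  high school: (250/2,500) × 66.9 = 6.69
  some college: (950/2,500) × 34.6 = 13.148
  associate degree: (375/2,500) × 43.9 = 6.585
  bachelor's degree: (375/2,500) × 57.8 = 8.67
  graduate degree: (550/2,500) × 27 = 5.94
Post-stratified estimate = 41.033 → 41.0%.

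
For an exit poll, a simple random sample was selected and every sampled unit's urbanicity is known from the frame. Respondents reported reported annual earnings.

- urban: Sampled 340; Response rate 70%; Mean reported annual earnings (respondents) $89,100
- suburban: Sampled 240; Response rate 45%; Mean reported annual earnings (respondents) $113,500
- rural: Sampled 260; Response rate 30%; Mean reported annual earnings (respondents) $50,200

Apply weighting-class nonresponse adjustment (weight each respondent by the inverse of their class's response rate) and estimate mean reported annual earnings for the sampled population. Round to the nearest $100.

Weighting each respondent by the inverse class response rate inflates each class back to its sampled size, so the class weight is n_sampled:
  urban: 340 × 89,100 = 30,294,000
  suburban: 240 × 113,500 = 27,240,000
  rural: 260 × 50,200 = 13,052,000
Adjusted estimate = 70,586,000 / 840 = 84031 → $84,000.

$84,000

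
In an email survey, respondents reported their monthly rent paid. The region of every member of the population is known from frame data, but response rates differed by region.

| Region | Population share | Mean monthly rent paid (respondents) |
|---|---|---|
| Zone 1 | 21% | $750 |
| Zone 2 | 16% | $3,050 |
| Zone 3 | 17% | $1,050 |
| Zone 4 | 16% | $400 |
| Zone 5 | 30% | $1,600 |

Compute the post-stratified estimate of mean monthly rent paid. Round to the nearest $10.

Reweight to the known region distribution:
  Zone 1: 0.21 × 750 = 157.5
  Zone 2: 0.16 × 3050 = 488
  Zone 3: 0.17 × 1050 = 178.5
  Zone 4: 0.16 × 400 = 64
  Zone 5: 0.3 × 1600 = 480
Post-stratified estimate = 1368 → $1,370.

$1,370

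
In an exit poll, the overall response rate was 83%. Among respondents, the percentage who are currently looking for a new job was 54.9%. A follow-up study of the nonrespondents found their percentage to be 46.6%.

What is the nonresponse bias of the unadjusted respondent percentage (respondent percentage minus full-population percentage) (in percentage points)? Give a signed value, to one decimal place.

Nonresponse fraction = 1 − 0.83 = 0.17.
Bias = (nonresponse fraction) × (respondent percentage − nonrespondent percentage)
     = 0.17 × (54.9 − 46.6) = 0.17 × 8.3 = 1.411.

+1.4 percentage points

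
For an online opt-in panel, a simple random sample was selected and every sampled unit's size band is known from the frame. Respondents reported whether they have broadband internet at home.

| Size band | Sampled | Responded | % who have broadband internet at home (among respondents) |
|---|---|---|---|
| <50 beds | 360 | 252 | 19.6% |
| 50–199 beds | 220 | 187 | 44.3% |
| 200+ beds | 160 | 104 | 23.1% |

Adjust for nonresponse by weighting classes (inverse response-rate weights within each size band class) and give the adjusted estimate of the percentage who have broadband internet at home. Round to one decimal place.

27.7%

Class response rates: <50 beds 252/360 = 70%, 50–199 beds 187/220 = 85%, 200+ beds 104/160 = 65%.
Weighting each respondent by the inverse class response rate inflates each class back to its sampled size, so the class weight is n_sampled:
  <50 beds: 360 × 19.6 = 7056
  50–199 beds: 220 × 44.3 = 9746
  200+ beds: 160 × 23.1 = 3696
Adjusted estimate = 20,498 / 740 = 27.7 → 27.7%.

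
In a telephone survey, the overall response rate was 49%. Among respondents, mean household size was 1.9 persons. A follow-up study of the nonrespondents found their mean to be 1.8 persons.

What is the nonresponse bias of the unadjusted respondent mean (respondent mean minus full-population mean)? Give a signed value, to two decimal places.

+0.05

Nonresponse fraction = 1 − 0.49 = 0.51.
Bias = (nonresponse fraction) × (respondent mean − nonrespondent mean)
     = 0.51 × (1.9 − 1.8) = 0.51 × 0.1 = 0.051.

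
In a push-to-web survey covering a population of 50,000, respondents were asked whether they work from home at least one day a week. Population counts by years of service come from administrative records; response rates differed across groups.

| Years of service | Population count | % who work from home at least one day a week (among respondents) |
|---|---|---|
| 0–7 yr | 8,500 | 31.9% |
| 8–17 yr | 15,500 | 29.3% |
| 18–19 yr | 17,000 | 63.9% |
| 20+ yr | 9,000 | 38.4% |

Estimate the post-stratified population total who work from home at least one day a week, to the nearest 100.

Estimated count per cell = population count × respondent percentage:
  0–7 yr: 8,500 × 31.9% = 2711.5
  8–17 yr: 15,500 × 29.3% = 4541.5
  18–19 yr: 17,000 × 63.9% = 10,863
  20+ yr: 9,000 × 38.4% = 3456
Estimated total = 21,572 → 21,600.

21,600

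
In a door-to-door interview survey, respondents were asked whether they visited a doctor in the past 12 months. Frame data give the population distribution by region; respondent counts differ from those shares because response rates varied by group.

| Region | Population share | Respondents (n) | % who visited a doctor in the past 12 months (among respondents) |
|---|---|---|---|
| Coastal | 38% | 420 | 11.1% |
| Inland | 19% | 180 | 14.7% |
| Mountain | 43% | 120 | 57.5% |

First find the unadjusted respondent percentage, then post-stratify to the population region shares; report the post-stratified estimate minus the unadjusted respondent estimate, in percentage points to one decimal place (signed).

Without adjustment, the pooled respondent share is:
  (420/720)×11.1 + (180/720)×14.7 + (120/720)×57.5 = 19.7333%
Post-stratified estimate weights by population shares:
  0.38×11.1 + 0.19×14.7 + 0.43×57.5 = 31.736%
Difference = 31.736 − 19.7333 = 12.0027 pp.

+12.0 percentage points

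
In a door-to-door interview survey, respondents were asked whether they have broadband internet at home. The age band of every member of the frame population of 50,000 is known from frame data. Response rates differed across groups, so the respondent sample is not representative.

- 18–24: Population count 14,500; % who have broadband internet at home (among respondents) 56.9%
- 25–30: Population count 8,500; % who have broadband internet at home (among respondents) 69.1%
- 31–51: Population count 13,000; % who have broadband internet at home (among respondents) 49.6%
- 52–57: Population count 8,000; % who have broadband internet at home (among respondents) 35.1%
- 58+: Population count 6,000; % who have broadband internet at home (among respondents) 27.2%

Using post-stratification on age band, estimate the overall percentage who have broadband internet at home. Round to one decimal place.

50.0%

Each cell contributes population-share × respondent value:
  18–24: (14,500/50,000) × 56.9 = 16.501
  25–30: (8,500/50,000) × 69.1 = 11.747
  31–51: (13,000/50,000) × 49.6 = 12.896
  52–57: (8,000/50,000) × 35.1 = 5.616
  58+: (6,000/50,000) × 27.2 = 3.264
Post-stratified estimate = 50.024 → 50.0%.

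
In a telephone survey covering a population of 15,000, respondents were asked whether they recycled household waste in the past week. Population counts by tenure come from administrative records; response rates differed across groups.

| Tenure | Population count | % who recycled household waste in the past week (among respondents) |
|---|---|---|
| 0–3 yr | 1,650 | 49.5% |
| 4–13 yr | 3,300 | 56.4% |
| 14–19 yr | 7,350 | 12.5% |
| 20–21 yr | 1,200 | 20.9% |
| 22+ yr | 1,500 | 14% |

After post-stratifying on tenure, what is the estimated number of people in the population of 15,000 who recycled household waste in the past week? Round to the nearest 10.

Each cell contributes its population count × the respondent rate:
  0–3 yr: 1,650 × 49.5% = 816.75
  4–13 yr: 3,300 × 56.4% = 1861.2
  14–19 yr: 7,350 × 12.5% = 918.75
  20–21 yr: 1,200 × 20.9% = 250.8
  22+ yr: 1,500 × 14% = 210
Estimated total = 4057.5 → 4,060.

4,060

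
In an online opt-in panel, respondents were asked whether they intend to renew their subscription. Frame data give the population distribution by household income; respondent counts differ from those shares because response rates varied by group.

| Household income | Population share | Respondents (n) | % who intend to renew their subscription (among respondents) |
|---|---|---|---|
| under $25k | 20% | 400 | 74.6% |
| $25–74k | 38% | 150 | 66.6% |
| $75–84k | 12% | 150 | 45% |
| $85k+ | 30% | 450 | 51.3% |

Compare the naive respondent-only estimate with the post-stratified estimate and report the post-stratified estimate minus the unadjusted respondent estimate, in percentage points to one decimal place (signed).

Unadjusted (pooled respondent) estimate weights by respondent counts:
  (400/1150)×74.6 + (150/1150)×66.6 + (150/1150)×45 + (450/1150)×51.3 = 60.5783%
Post-stratifying to population shares instead:
  0.2×74.6 + 0.38×66.6 + 0.12×45 + 0.3×51.3 = 61.018%
Difference = 61.018 − 60.5783 = 0.4397 pp.

+0.4 percentage points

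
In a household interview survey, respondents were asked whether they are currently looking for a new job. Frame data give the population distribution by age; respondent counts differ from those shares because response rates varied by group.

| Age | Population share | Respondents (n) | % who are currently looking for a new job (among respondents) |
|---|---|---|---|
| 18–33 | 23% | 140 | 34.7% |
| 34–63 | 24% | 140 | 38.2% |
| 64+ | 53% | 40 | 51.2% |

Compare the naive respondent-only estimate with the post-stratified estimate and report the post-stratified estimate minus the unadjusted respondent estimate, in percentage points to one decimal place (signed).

Naive respondent-only estimate (weights = respondent counts):
  (140/320)×34.7 + (140/320)×38.2 + (40/320)×51.2 = 38.2938%
Post-stratified estimate weights by population shares:
  0.23×34.7 + 0.24×38.2 + 0.53×51.2 = 44.285%
Difference = 44.285 − 38.2938 = 5.9913 pp.

+6.0 percentage points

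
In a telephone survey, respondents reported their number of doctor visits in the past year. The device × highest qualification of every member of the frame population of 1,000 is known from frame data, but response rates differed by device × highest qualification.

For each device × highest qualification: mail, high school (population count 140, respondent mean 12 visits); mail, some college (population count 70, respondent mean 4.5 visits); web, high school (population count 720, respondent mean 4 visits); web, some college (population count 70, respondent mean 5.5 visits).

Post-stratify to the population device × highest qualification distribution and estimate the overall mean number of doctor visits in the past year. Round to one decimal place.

Reweight to the known device × highest qualification distribution:
  mail, high school: (140/1,000) × 12 = 1.68
  mail, some college: (70/1,000) × 4.5 = 0.315
  web, high school: (720/1,000) × 4 = 2.88
  web, some college: (70/1,000) × 5.5 = 0.385
Post-stratified estimate = 5.26 → 5.3.

5.3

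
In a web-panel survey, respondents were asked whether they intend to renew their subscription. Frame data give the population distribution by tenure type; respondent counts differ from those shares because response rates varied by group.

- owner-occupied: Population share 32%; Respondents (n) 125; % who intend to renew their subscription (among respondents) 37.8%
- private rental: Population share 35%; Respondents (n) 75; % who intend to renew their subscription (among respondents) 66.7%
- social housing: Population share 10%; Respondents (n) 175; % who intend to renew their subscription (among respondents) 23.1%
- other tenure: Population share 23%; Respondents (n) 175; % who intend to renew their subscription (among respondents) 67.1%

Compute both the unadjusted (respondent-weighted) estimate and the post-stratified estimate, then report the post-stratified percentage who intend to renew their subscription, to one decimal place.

Without adjustment, the pooled respondent share is:
  (125/550)×37.8 + (75/550)×66.7 + (175/550)×23.1 + (175/550)×67.1 = 46.3864%
Reweighting by population tenure type shares:
  0.32×37.8 + 0.35×66.7 + 0.1×23.1 + 0.23×67.1 = 53.184%

53.2%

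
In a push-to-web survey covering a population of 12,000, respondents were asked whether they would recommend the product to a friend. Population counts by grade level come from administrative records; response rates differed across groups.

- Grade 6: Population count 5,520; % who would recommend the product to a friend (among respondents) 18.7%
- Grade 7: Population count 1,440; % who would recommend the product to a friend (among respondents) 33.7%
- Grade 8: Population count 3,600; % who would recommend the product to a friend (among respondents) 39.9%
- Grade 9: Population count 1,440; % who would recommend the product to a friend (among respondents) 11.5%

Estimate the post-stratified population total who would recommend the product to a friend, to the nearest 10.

Apply each group's respondent rate to its population count:
  Grade 6: 5,520 × 18.7% = 1032.24
  Grade 7: 1,440 × 33.7% = 485.28
  Grade 8: 3,600 × 39.9% = 1436.4
  Grade 9: 1,440 × 11.5% = 165.6
Estimated total = 3119.52 → 3,120.

3,120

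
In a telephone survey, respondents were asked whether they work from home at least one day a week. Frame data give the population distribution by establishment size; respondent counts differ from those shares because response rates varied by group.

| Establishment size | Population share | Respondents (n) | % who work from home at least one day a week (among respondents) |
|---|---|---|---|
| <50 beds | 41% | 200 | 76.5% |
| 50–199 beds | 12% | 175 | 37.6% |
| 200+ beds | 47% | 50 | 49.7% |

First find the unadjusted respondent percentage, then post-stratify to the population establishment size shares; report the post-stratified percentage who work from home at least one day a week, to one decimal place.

Unadjusted (pooled respondent) estimate weights by respondent counts:
  (200/425)×76.5 + (175/425)×37.6 + (50/425)×49.7 = 57.3294%
Post-stratified estimate weights by population shares:
  0.41×76.5 + 0.12×37.6 + 0.47×49.7 = 59.236%

59.2%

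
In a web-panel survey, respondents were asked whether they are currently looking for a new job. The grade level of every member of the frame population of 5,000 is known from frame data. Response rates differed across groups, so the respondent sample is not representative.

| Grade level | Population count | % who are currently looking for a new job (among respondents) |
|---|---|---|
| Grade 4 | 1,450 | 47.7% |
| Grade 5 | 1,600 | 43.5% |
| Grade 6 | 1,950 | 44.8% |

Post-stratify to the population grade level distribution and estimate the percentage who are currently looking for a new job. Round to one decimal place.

Weight each group's respondent value by its population share:
  Grade 4: (1,450/5,000) × 47.7 = 13.833
  Grade 5: (1,600/5,000) × 43.5 = 13.92
  Grade 6: (1,950/5,000) × 44.8 = 17.472
Post-stratified estimate = 45.225 → 45.2%.

45.2%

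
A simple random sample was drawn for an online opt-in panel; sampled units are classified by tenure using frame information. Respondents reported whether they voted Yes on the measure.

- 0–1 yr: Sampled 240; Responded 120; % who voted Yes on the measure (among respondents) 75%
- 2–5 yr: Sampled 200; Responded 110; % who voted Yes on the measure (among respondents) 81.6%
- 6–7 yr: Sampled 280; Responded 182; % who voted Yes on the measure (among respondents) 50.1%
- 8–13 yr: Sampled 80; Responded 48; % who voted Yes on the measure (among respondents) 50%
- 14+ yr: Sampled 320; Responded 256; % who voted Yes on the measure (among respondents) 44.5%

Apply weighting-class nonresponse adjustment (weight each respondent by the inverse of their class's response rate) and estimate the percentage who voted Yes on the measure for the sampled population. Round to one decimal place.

Response rates by class: 0–1 yr 120/240 = 50%, 2–5 yr 110/200 = 55%, 6–7 yr 182/280 = 65%, 8–13 yr 48/80 = 60%, 14+ yr 256/320 = 80%.
Each respondent's weight = sampled/responded in their class; summing within a class gives n_sampled, so:
  0–1 yr: 240 × 75 = 18,000
  2–5 yr: 200 × 81.6 = 16320
  6–7 yr: 280 × 50.1 = 14,028
  8–13 yr: 80 × 50 = 4000
  14+ yr: 320 × 44.5 = 14,240
Adjusted estimate = 66,588 / 1,120 = 59.4536 → 59.5%.

59.5%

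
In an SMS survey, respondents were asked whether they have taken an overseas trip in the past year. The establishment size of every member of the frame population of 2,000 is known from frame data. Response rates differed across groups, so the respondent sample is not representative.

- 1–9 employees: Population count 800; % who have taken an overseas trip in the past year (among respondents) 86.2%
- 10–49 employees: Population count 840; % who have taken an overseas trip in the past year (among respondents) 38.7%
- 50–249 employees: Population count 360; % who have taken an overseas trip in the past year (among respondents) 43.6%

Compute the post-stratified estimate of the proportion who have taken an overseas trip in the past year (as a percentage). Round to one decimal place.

58.6%

Weight each group's respondent value by its population share:
  1–9 employees: (800/2,000) × 86.2 = 34.48
  10–49 employees: (840/2,000) × 38.7 = 16.254
  50–249 employees: (360/2,000) × 43.6 = 7.848
Post-stratified estimate = 58.582 → 58.6%.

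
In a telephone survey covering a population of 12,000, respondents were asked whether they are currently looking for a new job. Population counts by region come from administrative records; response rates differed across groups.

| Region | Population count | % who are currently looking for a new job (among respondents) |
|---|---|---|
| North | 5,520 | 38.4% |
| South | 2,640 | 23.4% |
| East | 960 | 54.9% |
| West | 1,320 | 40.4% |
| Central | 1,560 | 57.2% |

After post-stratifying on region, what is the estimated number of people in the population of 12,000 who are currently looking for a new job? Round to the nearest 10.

4,690

Each cell contributes its population count × the respondent rate:
  North: 5,520 × 38.4% = 2119.68
  South: 2,640 × 23.4% = 617.76
  East: 960 × 54.9% = 527.04
  West: 1,320 × 40.4% = 533.28
  Central: 1,560 × 57.2% = 892.32
Estimated total = 4690.08 → 4,690.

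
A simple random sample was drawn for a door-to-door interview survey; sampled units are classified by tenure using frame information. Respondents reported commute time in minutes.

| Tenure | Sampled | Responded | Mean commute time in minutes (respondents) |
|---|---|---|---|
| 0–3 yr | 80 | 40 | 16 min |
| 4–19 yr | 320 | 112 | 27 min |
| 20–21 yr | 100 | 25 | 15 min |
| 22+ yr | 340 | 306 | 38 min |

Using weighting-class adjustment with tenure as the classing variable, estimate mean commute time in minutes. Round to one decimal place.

29.0

Response rates by class: 0–3 yr 40/80 = 50%, 4–19 yr 112/320 = 35%, 20–21 yr 25/100 = 25%, 22+ yr 306/340 = 90%.
Weighting each respondent by the inverse class response rate inflates each class back to its sampled size, so the class weight is n_sampled:
  0–3 yr: 80 × 16 = 1280
  4–19 yr: 320 × 27 = 8640
  20–21 yr: 100 × 15 = 1500
  22+ yr: 340 × 38 = 12,920
Adjusted estimate = 24,340 / 840 = 28.9762 → 29.0.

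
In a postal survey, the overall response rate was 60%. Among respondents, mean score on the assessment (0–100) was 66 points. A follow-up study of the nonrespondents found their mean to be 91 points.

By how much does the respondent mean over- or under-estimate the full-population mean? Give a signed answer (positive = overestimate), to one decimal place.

Nonresponse fraction = 1 − 0.6 = 0.4.
Bias = (nonresponse fraction) × (respondent mean − nonrespondent mean)
     = 0.4 × (66 − 91) = 0.4 × -25 = -10.

-10.0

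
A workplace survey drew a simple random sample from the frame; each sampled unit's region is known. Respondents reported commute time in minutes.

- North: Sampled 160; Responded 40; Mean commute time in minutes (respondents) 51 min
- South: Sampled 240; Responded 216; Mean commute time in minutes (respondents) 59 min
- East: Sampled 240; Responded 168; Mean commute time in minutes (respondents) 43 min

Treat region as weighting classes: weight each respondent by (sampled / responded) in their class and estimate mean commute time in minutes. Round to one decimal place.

51.0

Response rates by class: North 40/160 = 25%, South 216/240 = 90%, East 168/240 = 70%.
With weight = n_sampled/n_responded per class, the weighted class total is n_sampled:
  North: 160 × 51 = 8160
  South: 240 × 59 = 14,160
  East: 240 × 43 = 10,320
Adjusted estimate = 32,640 / 640 = 51 → 51.0.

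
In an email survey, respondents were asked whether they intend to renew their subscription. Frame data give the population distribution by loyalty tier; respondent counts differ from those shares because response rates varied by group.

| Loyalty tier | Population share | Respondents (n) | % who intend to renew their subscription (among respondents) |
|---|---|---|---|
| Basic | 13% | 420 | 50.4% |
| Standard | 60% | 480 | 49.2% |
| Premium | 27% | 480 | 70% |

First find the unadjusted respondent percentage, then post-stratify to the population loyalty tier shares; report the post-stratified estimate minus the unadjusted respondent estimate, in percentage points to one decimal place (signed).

Unadjusted (pooled respondent) estimate weights by respondent counts:
  (420/1380)×50.4 + (480/1380)×49.2 + (480/1380)×70 = 56.8%
Post-stratifying to population shares instead:
  0.13×50.4 + 0.6×49.2 + 0.27×70 = 54.972%
Difference = 54.972 − 56.8 = -1.828 pp.

-1.8 percentage points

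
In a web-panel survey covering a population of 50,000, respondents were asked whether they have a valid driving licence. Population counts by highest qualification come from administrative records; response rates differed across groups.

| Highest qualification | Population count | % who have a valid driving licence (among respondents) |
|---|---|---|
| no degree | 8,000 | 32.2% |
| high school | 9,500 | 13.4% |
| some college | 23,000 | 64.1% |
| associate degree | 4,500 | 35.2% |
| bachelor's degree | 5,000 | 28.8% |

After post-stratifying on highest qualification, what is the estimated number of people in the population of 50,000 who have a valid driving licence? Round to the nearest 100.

21,600

Estimated count per cell = population count × respondent percentage:
  no degree: 8,000 × 32.2% = 2576
  high school: 9,500 × 13.4% = 1273
  some college: 23,000 × 64.1% = 14,743
  associate degree: 4,500 × 35.2% = 1584
  bachelor's degree: 5,000 × 28.8% = 1440
Estimated total = 21,616 → 21,600.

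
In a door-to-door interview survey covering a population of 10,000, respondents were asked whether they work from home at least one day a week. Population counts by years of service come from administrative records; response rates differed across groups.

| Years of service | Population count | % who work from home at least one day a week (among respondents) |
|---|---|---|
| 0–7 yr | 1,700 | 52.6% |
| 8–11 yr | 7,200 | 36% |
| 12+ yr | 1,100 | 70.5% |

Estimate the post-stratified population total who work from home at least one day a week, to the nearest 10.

4,260

Apply each group's respondent rate to its population count:
  0–7 yr: 1,700 × 52.6% = 894.2
  8–11 yr: 7,200 × 36% = 2592
  12+ yr: 1,100 × 70.5% = 775.5
Estimated total = 4261.7 → 4,260.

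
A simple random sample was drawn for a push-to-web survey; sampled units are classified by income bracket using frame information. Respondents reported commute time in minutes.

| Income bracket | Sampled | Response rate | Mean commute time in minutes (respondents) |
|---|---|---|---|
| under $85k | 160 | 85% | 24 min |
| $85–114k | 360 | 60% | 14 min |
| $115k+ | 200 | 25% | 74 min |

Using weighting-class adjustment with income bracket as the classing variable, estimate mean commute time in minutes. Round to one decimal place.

Inverse-response-rate weighting restores each class to its sampled count, so class totals weight by n_sampled:
  under $85k: 160 × 24 = 3840
  $85–114k: 360 × 14 = 5040
  $115k+: 200 × 74 = 14,800
Adjusted estimate = 23,680 / 720 = 32.8889 → 32.9.

32.9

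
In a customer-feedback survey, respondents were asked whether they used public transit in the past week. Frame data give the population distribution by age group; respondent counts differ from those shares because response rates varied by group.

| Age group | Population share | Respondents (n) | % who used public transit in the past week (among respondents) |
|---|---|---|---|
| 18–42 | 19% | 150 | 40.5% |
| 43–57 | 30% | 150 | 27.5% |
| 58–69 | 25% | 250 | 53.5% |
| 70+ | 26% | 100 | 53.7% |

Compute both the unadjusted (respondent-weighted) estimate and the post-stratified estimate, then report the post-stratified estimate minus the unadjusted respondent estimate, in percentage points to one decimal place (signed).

Unadjusted (pooled respondent) estimate weights by respondent counts:
  (150/650)×40.5 + (150/650)×27.5 + (250/650)×53.5 + (100/650)×53.7 = 44.5308%
Post-stratifying to population shares instead:
  0.19×40.5 + 0.3×27.5 + 0.25×53.5 + 0.26×53.7 = 43.282%
Difference = 43.282 − 44.5308 = -1.2488 pp.

-1.2 percentage points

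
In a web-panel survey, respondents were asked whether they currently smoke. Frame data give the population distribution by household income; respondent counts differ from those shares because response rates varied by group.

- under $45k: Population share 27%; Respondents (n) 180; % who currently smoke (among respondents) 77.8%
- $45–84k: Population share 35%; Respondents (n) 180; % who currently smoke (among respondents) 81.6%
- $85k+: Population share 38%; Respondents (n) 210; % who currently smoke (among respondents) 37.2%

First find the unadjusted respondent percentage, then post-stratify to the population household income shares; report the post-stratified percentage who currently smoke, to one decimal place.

63.7%

Without adjustment, the pooled respondent share is:
  (180/570)×77.8 + (180/570)×81.6 + (210/570)×37.2 = 64.0421%
Reweighting by population household income shares:
  0.27×77.8 + 0.35×81.6 + 0.38×37.2 = 63.702%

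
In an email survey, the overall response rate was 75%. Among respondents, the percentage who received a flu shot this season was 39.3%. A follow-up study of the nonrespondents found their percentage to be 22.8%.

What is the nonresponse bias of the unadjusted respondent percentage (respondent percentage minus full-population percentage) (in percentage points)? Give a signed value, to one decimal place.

+4.1 percentage points

Nonresponse fraction = 1 − 0.75 = 0.25.
Bias = (nonresponse fraction) × (respondent percentage − nonrespondent percentage)
     = 0.25 × (39.3 − 22.8) = 0.25 × 16.5 = 4.125.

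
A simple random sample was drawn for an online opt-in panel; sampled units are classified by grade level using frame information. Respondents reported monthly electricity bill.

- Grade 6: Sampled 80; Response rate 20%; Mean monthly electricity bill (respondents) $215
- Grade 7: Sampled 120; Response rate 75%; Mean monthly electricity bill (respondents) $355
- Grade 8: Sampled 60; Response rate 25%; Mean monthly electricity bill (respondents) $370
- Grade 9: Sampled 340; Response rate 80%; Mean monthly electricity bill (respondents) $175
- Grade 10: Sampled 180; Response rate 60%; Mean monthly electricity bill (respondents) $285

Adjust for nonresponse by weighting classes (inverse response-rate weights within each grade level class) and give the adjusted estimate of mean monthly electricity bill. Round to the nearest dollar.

$247

With weight = n_sampled/n_responded per class, the weighted class total is n_sampled:
  Grade 6: 80 × 215 = 17,200
  Grade 7: 120 × 355 = 42,600
  Grade 8: 60 × 370 = 22,200
  Grade 9: 340 × 175 = 59,500
  Grade 10: 180 × 285 = 51,300
Adjusted estimate = 192,800 / 780 = 247.179 → $247.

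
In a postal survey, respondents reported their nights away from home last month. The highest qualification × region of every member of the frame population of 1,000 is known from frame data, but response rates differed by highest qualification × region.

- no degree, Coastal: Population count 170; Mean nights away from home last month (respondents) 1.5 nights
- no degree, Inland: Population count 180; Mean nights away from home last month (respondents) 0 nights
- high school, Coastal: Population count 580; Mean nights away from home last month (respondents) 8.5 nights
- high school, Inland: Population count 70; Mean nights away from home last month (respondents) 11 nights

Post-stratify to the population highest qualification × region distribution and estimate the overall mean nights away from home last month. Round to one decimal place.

Weight each group's respondent value by its population share:
  no degree, Coastal: (170/1,000) × 1.5 = 0.255
  no degree, Inland: (180/1,000) × 0 = 0
  high school, Coastal: (580/1,000) × 8.5 = 4.93
  high school, Inland: (70/1,000) × 11 = 0.77
Post-stratified estimate = 5.955 → 6.0.

6.0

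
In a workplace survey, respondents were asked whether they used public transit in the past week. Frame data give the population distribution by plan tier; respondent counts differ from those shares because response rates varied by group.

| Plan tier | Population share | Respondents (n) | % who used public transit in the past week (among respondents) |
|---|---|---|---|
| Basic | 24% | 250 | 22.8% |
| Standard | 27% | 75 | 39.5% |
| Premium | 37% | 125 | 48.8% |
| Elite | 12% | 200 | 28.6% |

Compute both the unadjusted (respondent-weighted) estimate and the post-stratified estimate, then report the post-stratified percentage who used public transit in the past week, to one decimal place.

37.6%

Unadjusted (pooled respondent) estimate weights by respondent counts:
  (250/650)×22.8 + (75/650)×39.5 + (125/650)×48.8 + (200/650)×28.6 = 31.5115%
Reweighting by population plan tier shares:
  0.24×22.8 + 0.27×39.5 + 0.37×48.8 + 0.12×28.6 = 37.625%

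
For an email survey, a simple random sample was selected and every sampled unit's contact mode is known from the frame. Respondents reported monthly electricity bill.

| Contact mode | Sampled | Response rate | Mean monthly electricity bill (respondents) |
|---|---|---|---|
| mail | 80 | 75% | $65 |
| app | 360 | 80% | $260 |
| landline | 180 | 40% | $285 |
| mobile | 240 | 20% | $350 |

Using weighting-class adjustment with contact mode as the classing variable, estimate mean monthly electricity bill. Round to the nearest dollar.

Each respondent's weight = sampled/responded in their class; summing within a class gives n_sampled, so:
  mail: 80 × 65 = 5200
  app: 360 × 260 = 93,600
  landline: 180 × 285 = 51,300
  mobile: 240 × 350 = 84,000
Adjusted estimate = 234,100 / 860 = 272.209 → $272.

$272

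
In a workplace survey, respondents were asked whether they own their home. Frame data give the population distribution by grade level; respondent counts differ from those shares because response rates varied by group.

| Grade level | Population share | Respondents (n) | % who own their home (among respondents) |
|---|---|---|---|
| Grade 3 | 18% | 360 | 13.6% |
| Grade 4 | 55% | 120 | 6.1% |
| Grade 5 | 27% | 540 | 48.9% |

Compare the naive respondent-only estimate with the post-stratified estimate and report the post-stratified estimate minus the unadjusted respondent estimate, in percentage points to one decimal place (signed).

-12.4 percentage points

Unadjusted (pooled respondent) estimate weights by respondent counts:
  (360/1020)×13.6 + (120/1020)×6.1 + (540/1020)×48.9 = 31.4059%
Post-stratifying to population shares instead:
  0.18×13.6 + 0.55×6.1 + 0.27×48.9 = 19.006%
Difference = 19.006 − 31.4059 = -12.3999 pp.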